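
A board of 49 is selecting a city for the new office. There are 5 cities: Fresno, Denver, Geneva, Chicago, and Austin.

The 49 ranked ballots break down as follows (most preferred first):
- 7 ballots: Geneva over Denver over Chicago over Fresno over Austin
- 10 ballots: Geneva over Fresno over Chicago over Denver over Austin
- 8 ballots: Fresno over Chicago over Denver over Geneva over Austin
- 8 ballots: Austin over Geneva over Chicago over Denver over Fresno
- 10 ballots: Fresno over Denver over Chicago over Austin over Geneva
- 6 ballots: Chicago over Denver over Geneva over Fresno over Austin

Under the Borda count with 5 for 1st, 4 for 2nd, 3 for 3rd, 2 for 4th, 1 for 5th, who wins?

Fresno: 7×2 + 10×4 + 8×5 + 8×1 + 10×5 + 6×2 = 164
Denver: 7×4 + 10×2 + 8×3 + 8×2 + 10×4 + 6×4 = 152
Geneva: 7×5 + 10×5 + 8×2 + 8×4 + 10×1 + 6×3 = 161
Chicago: 7×3 + 10×3 + 8×4 + 8×3 + 10×3 + 6×5 = 167
Austin: 7×1 + 10×1 + 8×1 + 8×5 + 10×2 + 6×1 = 91

Chicago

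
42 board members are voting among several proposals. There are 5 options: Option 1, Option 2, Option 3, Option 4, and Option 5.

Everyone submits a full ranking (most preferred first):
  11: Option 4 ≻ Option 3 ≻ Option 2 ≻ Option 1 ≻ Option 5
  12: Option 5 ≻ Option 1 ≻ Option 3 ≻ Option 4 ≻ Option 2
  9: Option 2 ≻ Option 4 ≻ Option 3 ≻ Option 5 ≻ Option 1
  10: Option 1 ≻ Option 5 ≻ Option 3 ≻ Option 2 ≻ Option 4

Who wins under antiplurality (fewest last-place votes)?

Last-place votes: Option 1 9, Option 2 12, Option 3 0, Option 4 10, Option 5 11.

Option 3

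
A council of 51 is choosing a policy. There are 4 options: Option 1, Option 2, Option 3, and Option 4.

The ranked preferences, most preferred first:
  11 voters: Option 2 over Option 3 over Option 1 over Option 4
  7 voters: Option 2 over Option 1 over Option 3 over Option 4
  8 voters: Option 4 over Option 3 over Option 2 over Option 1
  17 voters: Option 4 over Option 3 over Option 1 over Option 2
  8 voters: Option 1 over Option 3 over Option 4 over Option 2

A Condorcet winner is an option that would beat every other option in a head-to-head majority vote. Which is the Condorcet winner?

Option 3

Option 3 vs Option 1: 36–15
Option 3 vs Option 2: 33–18
Option 3 vs Option 4: 26–25
Option 3 beats every other option.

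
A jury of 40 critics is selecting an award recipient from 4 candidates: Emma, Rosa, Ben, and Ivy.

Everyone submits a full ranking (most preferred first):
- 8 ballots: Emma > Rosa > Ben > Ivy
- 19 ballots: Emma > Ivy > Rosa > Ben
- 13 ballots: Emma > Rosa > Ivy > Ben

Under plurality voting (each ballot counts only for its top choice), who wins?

First-place votes: Emma 40, Rosa 0, Ben 0, Ivy 0.

Emma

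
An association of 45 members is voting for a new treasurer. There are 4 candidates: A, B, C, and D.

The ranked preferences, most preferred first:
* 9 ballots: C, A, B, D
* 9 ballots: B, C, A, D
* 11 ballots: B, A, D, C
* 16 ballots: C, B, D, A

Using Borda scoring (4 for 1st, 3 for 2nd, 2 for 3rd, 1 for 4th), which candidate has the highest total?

A: 9×3 + 9×2 + 11×3 + 16×1 = 94
B: 9×2 + 9×4 + 11×4 + 16×3 = 146
C: 9×4 + 9×3 + 11×1 + 16×4 = 138
D: 9×1 + 9×1 + 11×2 + 16×2 = 72

B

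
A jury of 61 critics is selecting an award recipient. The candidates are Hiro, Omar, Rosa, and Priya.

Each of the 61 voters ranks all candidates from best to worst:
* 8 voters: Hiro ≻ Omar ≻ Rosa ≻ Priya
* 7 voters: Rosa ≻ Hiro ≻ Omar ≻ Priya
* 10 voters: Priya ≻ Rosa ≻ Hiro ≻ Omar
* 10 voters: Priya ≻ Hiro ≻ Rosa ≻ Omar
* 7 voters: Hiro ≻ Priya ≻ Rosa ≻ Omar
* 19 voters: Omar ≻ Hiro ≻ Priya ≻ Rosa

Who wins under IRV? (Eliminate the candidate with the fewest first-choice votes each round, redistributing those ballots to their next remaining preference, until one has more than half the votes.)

Round 1: Hiro 15, Omar 19, Rosa 7, Priya 20. Rosa eliminated.
Round 2: Hiro 22, Omar 19, Priya 20. Omar eliminated.
Round 3: Hiro 41, Priya 20. Hiro has a majority (≥31).

Hiro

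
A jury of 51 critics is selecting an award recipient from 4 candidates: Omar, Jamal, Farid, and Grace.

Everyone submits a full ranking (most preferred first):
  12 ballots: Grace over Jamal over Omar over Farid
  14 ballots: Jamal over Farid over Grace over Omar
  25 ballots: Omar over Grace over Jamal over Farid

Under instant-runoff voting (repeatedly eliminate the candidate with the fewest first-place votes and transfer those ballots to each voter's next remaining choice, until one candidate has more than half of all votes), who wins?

Round 1: Omar 25, Jamal 14, Farid 0, Grace 12. Farid eliminated.
Round 2: Omar 25, Jamal 14, Grace 12. Grace eliminated.
Round 3: Omar 25, Jamal 26. Jamal has a majority (≥26).

Jamal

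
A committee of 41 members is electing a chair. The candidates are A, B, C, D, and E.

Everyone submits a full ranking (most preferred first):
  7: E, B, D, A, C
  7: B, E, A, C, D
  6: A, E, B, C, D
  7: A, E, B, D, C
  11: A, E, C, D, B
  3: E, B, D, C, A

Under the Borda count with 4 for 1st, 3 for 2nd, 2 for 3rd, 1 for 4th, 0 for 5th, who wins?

E

A: 7×1 + 7×2 + 6×4 + 7×4 + 11×4 + 3×0 = 117
B: 7×3 + 7×4 + 6×2 + 7×2 + 11×0 + 3×3 = 84
C: 7×0 + 7×1 + 6×1 + 7×0 + 11×2 + 3×1 = 38
D: 7×2 + 7×0 + 6×0 + 7×1 + 11×1 + 3×2 = 38
E: 7×4 + 7×3 + 6×3 + 7×3 + 11×3 + 3×4 = 133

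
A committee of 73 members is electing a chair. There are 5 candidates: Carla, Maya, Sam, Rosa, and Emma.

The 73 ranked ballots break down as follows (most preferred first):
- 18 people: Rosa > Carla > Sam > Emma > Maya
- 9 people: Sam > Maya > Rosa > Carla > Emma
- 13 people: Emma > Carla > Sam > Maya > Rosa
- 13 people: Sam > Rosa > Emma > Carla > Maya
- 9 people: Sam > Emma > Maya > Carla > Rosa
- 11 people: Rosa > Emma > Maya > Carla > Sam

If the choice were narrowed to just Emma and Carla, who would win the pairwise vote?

Emma

Emma is ranked above Carla on 46 ballots; Carla above Emma on 27.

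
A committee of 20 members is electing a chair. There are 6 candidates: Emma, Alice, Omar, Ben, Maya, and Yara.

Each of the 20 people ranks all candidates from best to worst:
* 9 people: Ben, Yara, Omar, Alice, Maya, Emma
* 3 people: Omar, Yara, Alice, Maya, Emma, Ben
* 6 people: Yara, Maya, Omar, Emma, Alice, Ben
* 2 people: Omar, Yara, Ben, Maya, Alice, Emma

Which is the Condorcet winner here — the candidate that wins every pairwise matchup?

Yara

Yara vs Emma: 20–0
Yara vs Alice: 20–0
Yara vs Omar: 15–5
Yara vs Ben: 11–9
Yara vs Maya: 20–0
Yara beats every other candidate.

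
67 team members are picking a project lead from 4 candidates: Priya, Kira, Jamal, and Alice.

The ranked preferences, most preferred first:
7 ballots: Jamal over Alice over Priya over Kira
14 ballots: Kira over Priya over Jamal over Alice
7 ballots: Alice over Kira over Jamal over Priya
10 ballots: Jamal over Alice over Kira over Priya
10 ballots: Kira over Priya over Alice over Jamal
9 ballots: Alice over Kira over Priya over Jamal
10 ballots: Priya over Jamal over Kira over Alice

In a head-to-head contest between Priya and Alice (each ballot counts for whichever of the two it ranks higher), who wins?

Priya

Priya is ranked above Alice on 34 ballots; Alice above Priya on 33.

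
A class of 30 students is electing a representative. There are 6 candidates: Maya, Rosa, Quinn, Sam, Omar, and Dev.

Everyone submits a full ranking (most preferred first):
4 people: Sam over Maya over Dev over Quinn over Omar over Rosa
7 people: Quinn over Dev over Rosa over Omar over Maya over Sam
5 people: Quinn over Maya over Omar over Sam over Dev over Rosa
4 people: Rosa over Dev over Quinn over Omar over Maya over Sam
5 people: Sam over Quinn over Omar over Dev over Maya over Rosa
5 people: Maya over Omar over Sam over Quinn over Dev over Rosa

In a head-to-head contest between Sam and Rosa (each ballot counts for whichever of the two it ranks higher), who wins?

Sam is ranked above Rosa on 19 ballots; Rosa above Sam on 11.

Sam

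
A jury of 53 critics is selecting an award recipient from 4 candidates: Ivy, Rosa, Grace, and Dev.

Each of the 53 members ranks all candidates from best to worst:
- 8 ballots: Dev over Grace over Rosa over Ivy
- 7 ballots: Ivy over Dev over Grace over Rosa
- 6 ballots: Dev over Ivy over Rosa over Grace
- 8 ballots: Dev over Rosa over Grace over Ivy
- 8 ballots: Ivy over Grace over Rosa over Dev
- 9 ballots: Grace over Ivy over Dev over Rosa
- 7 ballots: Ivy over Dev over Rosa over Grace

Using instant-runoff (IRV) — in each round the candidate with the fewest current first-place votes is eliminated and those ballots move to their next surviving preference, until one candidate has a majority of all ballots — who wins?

Round 1: Ivy 22, Rosa 0, Grace 9, Dev 22. Rosa eliminated.
Round 2: Ivy 22, Grace 9, Dev 22. Grace eliminated.
Round 3: Ivy 31, Dev 22. Ivy has a majority (≥27).

Ivy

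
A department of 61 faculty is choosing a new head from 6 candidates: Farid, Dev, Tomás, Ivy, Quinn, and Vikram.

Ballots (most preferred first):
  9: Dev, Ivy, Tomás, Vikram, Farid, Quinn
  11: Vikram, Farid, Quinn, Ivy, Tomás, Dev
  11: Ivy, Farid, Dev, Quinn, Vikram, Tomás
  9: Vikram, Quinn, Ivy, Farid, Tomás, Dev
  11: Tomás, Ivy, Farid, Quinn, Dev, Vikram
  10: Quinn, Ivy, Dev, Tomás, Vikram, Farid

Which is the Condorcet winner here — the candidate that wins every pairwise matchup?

Ivy

Ivy vs Farid: 50–11
Ivy vs Dev: 52–9
Ivy vs Tomás: 50–11
Ivy vs Quinn: 31–30
Ivy vs Vikram: 41–20
Ivy beats every other candidate.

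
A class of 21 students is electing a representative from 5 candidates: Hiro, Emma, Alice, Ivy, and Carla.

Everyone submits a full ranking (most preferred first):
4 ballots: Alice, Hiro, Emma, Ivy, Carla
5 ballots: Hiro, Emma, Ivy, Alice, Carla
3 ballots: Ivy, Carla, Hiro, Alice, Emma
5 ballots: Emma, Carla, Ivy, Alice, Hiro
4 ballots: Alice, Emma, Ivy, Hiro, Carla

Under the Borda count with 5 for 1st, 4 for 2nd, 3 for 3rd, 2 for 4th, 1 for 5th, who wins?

Emma

Hiro: 4×4 + 5×5 + 3×3 + 5×1 + 4×2 = 63
Emma: 4×3 + 5×4 + 3×1 + 5×5 + 4×4 = 76
Alice: 4×5 + 5×2 + 3×2 + 5×2 + 4×5 = 66
Ivy: 4×2 + 5×3 + 3×5 + 5×3 + 4×3 = 65
Carla: 4×1 + 5×1 + 3×4 + 5×4 + 4×1 = 45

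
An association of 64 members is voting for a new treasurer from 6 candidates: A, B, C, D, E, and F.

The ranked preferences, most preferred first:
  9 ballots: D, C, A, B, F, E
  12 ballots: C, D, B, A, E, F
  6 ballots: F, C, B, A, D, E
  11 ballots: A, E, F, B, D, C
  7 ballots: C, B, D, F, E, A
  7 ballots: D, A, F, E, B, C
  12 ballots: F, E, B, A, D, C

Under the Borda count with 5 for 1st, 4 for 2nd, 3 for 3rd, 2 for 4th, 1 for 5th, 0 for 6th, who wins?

A: 9×3 + 12×2 + 6×2 + 11×5 + 7×0 + 7×4 + 12×2 = 170
B: 9×2 + 12×3 + 6×3 + 11×2 + 7×4 + 7×1 + 12×3 = 165
C: 9×4 + 12×5 + 6×4 + 11×0 + 7×5 + 7×0 + 12×0 = 155
D: 9×5 + 12×4 + 6×1 + 11×1 + 7×3 + 7×5 + 12×1 = 178
E: 9×0 + 12×1 + 6×0 + 11×4 + 7×1 + 7×2 + 12×4 = 125
F: 9×1 + 12×0 + 6×5 + 11×3 + 7×2 + 7×3 + 12×5 = 167

D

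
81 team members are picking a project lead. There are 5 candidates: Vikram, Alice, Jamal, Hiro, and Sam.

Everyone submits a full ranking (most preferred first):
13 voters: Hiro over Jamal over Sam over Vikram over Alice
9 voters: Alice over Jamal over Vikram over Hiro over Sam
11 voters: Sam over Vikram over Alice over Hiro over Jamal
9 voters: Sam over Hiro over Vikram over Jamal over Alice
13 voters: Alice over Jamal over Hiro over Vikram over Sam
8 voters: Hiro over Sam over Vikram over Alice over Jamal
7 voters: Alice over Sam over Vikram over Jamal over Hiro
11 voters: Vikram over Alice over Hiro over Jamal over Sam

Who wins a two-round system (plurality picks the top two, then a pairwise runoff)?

Round 1 first-place votes: Vikram 11, Alice 29, Jamal 0, Hiro 21, Sam 20. Alice and Hiro advance.
Runoff: Alice is ranked above Hiro on 51 ballots, Hiro above Alice on 30.

Alice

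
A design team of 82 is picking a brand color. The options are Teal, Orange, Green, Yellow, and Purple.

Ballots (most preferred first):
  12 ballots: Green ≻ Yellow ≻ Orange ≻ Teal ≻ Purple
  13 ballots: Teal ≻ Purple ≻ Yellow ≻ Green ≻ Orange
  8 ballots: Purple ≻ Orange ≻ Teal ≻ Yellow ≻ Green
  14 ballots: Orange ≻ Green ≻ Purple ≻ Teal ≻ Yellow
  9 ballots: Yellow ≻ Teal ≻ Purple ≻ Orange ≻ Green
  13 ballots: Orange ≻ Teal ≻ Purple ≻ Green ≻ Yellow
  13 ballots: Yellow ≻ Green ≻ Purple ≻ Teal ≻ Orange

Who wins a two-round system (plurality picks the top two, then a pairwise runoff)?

Yellow

Round 1 first-place votes: Teal 13, Orange 27, Green 12, Yellow 22, Purple 8. Orange and Yellow advance.
Runoff: Orange is ranked above Yellow on 35 ballots, Yellow above Orange on 47.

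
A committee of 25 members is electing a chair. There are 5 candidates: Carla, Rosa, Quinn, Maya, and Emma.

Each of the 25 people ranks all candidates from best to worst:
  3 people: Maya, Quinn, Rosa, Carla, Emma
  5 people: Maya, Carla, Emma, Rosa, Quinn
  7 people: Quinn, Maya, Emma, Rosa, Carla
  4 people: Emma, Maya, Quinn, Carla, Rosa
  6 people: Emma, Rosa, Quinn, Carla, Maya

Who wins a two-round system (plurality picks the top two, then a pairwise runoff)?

Maya

Round 1 first-place votes: Carla 0, Rosa 0, Quinn 7, Maya 8, Emma 10. Emma and Maya advance.
Runoff: Emma is ranked above Maya on 10 ballots, Maya above Emma on 15.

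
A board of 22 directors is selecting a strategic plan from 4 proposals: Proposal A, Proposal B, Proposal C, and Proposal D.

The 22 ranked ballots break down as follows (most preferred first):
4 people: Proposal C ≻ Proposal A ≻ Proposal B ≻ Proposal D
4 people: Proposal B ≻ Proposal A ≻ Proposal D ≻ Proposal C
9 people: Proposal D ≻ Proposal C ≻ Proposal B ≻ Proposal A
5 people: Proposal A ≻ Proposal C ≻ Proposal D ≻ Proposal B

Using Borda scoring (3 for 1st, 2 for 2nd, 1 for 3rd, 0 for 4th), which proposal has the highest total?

Proposal C

Proposal A: 4×2 + 4×2 + 9×0 + 5×3 = 31
Proposal B: 4×1 + 4×3 + 9×1 + 5×0 = 25
Proposal C: 4×3 + 4×0 + 9×2 + 5×2 = 40
Proposal D: 4×0 + 4×1 + 9×3 + 5×1 = 36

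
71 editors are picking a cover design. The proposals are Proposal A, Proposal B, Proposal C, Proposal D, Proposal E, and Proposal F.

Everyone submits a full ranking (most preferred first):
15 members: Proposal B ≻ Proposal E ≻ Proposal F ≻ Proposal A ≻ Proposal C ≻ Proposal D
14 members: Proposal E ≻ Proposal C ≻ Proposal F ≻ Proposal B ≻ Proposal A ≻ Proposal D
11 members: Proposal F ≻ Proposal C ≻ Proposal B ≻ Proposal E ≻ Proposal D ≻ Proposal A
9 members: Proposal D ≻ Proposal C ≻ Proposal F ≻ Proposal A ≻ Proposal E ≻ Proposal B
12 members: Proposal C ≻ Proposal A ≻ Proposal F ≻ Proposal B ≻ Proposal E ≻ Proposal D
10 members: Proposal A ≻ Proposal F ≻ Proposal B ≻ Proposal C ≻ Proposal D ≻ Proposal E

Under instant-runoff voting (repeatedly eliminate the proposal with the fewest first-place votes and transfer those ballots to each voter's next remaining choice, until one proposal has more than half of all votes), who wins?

Round 1: Proposal A 10, Proposal B 15, Proposal C 12, Proposal D 9, Proposal E 14, Proposal F 11. Proposal D eliminated.
Round 2: Proposal A 10, Proposal B 15, Proposal C 21, Proposal E 14, Proposal F 11. Proposal A eliminated.
Round 3: Proposal B 15, Proposal C 21, Proposal E 14, Proposal F 21. Proposal E eliminated.
Round 4: Proposal B 15, Proposal C 35, Proposal F 21. Proposal B eliminated.
Round 5: Proposal C 35, Proposal F 36. Proposal F has a majority (≥36).

Proposal F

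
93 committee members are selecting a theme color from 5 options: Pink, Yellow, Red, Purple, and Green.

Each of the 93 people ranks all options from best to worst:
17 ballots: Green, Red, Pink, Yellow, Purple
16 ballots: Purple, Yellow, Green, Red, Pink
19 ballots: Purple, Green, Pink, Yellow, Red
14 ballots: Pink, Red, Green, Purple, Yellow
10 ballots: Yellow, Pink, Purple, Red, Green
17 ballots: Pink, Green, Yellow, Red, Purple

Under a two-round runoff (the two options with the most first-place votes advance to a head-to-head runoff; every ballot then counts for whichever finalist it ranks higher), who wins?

Pink

Round 1 first-place votes: Pink 31, Yellow 10, Red 0, Purple 35, Green 17. Purple and Pink advance.
Runoff: Purple is ranked above Pink on 35 ballots, Pink above Purple on 58.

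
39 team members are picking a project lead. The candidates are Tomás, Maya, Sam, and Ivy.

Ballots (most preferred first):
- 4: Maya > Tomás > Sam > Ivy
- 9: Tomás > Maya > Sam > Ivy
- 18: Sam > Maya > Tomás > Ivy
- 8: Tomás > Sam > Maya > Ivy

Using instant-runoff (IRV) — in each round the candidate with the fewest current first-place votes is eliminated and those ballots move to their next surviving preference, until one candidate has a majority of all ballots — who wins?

Round 1: Tomás 17, Maya 4, Sam 18, Ivy 0. Ivy eliminated.
Round 2: Tomás 17, Maya 4, Sam 18. Maya eliminated.
Round 3: Tomás 21, Sam 18. Tomás has a majority (≥20).

Tomás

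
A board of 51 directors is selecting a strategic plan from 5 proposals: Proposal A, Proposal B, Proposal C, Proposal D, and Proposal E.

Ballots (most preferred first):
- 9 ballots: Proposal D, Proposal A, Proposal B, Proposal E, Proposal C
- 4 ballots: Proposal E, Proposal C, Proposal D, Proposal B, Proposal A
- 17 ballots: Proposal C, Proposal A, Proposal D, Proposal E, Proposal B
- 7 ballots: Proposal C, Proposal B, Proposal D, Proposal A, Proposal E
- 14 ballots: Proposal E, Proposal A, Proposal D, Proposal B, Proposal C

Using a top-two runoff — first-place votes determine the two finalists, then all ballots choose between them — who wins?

Proposal E

Round 1 first-place votes: Proposal A 0, Proposal B 0, Proposal C 24, Proposal D 9, Proposal E 18. Proposal C and Proposal E advance.
Runoff: Proposal C is ranked above Proposal E on 24 ballots, Proposal E above Proposal C on 27.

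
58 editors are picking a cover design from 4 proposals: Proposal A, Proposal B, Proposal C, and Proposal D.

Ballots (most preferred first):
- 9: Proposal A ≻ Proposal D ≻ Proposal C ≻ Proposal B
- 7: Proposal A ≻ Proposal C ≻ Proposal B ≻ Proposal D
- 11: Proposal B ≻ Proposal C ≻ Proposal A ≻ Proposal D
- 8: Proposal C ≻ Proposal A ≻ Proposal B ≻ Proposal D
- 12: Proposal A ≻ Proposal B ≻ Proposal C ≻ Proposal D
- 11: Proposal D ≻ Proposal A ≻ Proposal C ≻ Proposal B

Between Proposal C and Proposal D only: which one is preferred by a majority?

Proposal C

Proposal C is ranked above Proposal D on 38 ballots; Proposal D above Proposal C on 20.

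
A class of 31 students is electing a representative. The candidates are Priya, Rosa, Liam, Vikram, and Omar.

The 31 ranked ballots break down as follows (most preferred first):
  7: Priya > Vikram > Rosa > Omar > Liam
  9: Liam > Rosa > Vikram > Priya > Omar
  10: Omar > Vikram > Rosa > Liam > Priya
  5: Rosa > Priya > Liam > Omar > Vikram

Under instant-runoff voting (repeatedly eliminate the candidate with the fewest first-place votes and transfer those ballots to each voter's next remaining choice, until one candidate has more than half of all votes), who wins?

Priya

Round 1: Priya 7, Rosa 5, Liam 9, Vikram 0, Omar 10. Vikram eliminated.
Round 2: Priya 7, Rosa 5, Liam 9, Omar 10. Rosa eliminated.
Round 3: Priya 12, Liam 9, Omar 10. Liam eliminated.
Round 4: Priya 21, Omar 10. Priya has a majority (≥16).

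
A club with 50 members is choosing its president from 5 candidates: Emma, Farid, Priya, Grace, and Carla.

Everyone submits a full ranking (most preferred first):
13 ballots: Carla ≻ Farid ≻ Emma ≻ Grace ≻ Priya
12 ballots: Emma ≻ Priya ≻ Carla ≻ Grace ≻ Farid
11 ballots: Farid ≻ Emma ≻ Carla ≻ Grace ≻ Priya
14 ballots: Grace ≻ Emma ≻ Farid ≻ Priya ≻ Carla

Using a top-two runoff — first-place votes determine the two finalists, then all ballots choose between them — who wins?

Carla

Round 1 first-place votes: Emma 12, Farid 11, Priya 0, Grace 14, Carla 13. Grace and Carla advance.
Runoff: Grace is ranked above Carla on 14 ballots, Carla above Grace on 36.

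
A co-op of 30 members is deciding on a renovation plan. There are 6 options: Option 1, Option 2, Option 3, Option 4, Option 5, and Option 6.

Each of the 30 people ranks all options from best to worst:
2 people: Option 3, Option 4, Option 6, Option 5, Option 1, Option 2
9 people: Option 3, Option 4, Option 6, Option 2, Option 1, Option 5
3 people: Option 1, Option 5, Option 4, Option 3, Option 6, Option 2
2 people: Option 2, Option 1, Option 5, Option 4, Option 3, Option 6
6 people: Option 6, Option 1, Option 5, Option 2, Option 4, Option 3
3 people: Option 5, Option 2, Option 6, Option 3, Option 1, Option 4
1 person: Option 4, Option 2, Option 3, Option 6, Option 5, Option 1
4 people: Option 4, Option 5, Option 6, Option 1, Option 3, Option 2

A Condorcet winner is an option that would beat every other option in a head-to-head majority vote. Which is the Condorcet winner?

Option 4

Option 4 vs Option 1: 16–14
Option 4 vs Option 2: 19–11
Option 4 vs Option 3: 16–14
Option 4 vs Option 5: 16–14
Option 4 vs Option 6: 21–9
Option 4 beats every other option.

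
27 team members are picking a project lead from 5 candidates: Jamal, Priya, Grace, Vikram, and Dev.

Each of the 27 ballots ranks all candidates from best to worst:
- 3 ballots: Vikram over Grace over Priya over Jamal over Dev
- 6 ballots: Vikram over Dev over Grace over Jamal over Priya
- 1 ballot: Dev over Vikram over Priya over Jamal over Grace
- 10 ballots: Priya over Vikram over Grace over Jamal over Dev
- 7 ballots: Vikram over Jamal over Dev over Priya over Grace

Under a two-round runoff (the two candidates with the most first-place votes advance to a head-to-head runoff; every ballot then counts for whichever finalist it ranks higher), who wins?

Vikram

Round 1 first-place votes: Jamal 0, Priya 10, Grace 0, Vikram 16, Dev 1. Vikram and Priya advance.
Runoff: Vikram is ranked above Priya on 17 ballots, Priya above Vikram on 10.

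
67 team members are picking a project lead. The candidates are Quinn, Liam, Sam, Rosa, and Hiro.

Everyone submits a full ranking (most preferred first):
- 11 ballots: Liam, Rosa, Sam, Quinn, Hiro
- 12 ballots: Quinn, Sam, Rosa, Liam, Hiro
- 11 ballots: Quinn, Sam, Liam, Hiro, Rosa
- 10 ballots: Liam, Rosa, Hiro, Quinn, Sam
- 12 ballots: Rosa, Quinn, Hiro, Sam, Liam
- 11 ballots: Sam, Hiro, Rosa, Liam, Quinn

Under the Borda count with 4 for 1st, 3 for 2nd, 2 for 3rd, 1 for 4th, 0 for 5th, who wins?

Rosa

Quinn: 11×1 + 12×4 + 11×4 + 10×1 + 12×3 + 11×0 = 149
Liam: 11×4 + 12×1 + 11×2 + 10×4 + 12×0 + 11×1 = 129
Sam: 11×2 + 12×3 + 11×3 + 10×0 + 12×1 + 11×4 = 147
Rosa: 11×3 + 12×2 + 11×0 + 10×3 + 12×4 + 11×2 = 157
Hiro: 11×0 + 12×0 + 11×1 + 10×2 + 12×2 + 11×3 = 88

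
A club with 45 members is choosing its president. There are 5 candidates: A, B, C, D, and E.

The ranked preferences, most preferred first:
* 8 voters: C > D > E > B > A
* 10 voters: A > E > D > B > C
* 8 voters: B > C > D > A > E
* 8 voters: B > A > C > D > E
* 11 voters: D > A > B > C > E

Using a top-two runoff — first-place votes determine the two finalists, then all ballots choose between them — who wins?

Round 1 first-place votes: A 10, B 16, C 8, D 11, E 0. B and D advance.
Runoff: B is ranked above D on 16 ballots, D above B on 29.

D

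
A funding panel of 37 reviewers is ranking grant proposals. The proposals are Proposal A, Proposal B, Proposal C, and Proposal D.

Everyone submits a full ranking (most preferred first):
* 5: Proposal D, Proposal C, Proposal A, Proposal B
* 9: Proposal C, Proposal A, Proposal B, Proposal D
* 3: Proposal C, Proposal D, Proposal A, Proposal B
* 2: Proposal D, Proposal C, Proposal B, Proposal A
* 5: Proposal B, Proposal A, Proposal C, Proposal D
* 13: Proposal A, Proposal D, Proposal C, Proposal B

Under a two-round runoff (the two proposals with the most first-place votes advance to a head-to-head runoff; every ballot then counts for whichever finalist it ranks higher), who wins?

Round 1 first-place votes: Proposal A 13, Proposal B 5, Proposal C 12, Proposal D 7. Proposal A and Proposal C advance.
Runoff: Proposal A is ranked above Proposal C on 18 ballots, Proposal C above Proposal A on 19.

Proposal C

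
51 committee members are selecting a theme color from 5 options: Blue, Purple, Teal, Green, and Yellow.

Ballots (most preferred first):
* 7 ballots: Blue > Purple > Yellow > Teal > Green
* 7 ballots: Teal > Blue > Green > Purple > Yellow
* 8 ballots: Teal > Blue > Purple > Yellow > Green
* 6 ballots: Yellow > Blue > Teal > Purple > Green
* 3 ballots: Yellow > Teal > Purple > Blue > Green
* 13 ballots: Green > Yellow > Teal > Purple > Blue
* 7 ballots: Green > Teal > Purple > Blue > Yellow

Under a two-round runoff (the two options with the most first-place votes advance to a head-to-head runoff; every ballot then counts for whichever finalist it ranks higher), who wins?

Teal

Round 1 first-place votes: Blue 7, Purple 0, Teal 15, Green 20, Yellow 9. Green and Teal advance.
Runoff: Green is ranked above Teal on 20 ballots, Teal above Green on 31.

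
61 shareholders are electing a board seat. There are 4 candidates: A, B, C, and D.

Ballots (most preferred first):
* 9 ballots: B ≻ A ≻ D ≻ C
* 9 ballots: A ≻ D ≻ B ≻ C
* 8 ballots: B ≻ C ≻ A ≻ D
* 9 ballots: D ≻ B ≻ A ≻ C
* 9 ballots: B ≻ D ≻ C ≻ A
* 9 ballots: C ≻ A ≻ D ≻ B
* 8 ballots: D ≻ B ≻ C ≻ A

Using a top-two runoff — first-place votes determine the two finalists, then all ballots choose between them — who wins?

D

Round 1 first-place votes: A 9, B 26, C 9, D 17. B and D advance.
Runoff: B is ranked above D on 26 ballots, D above B on 35.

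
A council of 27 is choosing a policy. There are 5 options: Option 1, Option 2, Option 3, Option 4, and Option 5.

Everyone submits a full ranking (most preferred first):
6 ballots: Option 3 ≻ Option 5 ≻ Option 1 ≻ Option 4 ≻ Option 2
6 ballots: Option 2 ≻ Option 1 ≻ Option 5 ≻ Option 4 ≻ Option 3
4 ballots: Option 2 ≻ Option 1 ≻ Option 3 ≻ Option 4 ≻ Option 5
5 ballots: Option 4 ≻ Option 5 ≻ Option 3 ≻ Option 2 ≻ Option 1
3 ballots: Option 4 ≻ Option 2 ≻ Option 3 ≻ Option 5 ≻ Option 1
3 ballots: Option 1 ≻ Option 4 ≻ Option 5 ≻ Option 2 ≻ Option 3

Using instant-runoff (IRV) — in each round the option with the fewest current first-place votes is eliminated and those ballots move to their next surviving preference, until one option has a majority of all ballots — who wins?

Option 4

Round 1: Option 1 3, Option 2 10, Option 3 6, Option 4 8, Option 5 0. Option 5 eliminated.
Round 2: Option 1 3, Option 2 10, Option 3 6, Option 4 8. Option 1 eliminated.
Round 3: Option 2 10, Option 3 6, Option 4 11. Option 3 eliminated.
Round 4: Option 2 10, Option 4 17. Option 4 has a majority (≥14).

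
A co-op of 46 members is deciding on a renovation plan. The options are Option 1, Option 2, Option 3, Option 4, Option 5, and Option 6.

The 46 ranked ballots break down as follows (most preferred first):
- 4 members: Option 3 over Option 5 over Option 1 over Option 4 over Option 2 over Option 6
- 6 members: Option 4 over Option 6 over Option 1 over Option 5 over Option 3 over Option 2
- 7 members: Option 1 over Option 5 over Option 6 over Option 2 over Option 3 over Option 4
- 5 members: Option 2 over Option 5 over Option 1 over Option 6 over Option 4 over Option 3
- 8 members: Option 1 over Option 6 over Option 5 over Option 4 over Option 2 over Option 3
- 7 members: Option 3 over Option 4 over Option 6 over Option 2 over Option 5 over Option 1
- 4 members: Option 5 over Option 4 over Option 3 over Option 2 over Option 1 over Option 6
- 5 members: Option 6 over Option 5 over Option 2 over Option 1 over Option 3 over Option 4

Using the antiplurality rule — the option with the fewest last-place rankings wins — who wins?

Last-place votes: Option 1 7, Option 2 6, Option 3 13, Option 4 12, Option 5 0, Option 6 8.

Option 5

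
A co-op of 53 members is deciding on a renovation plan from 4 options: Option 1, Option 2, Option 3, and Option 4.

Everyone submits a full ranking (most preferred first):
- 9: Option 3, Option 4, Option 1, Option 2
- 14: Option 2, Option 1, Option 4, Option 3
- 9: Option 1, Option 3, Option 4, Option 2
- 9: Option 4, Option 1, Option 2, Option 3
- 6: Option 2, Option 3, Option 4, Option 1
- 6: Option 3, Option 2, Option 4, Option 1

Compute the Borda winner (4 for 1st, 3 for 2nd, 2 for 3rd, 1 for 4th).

Option 1

Option 1: 9×2 + 14×3 + 9×4 + 9×3 + 6×1 + 6×1 = 135
Option 2: 9×1 + 14×4 + 9×1 + 9×2 + 6×4 + 6×3 = 134
Option 3: 9×4 + 14×1 + 9×3 + 9×1 + 6×3 + 6×4 = 128
Option 4: 9×3 + 14×2 + 9×2 + 9×4 + 6×2 + 6×2 = 133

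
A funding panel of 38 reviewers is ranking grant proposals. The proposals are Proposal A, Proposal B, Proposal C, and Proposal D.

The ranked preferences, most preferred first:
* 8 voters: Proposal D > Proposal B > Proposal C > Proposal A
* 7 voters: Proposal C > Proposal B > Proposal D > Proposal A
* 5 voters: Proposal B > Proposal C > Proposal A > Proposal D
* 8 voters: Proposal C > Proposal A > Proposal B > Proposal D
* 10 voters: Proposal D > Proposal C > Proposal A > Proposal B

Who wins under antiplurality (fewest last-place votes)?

Last-place votes: Proposal A 15, Proposal B 10, Proposal C 0, Proposal D 13.

Proposal C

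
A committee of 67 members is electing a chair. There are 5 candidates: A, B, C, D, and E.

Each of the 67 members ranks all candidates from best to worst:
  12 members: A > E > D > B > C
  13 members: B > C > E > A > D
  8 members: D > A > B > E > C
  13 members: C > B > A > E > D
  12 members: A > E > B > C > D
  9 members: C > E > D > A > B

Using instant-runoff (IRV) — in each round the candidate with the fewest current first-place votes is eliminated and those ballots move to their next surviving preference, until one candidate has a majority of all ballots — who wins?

C

Round 1: A 24, B 13, C 22, D 8, E 0. E eliminated.
Round 2: A 24, B 13, C 22, D 8. D eliminated.
Round 3: A 32, B 13, C 22. B eliminated.
Round 4: A 32, C 35. C has a majority (≥34).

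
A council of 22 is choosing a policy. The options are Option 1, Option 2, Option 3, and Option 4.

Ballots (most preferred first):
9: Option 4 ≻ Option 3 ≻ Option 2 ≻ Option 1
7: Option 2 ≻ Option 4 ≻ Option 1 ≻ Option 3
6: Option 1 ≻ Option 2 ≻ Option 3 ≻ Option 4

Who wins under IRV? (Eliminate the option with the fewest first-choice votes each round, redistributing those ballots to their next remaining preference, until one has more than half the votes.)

Option 2

Round 1: Option 1 6, Option 2 7, Option 3 0, Option 4 9. Option 3 eliminated.
Round 2: Option 1 6, Option 2 7, Option 4 9. Option 1 eliminated.
Round 3: Option 2 13, Option 4 9. Option 2 has a majority (≥12).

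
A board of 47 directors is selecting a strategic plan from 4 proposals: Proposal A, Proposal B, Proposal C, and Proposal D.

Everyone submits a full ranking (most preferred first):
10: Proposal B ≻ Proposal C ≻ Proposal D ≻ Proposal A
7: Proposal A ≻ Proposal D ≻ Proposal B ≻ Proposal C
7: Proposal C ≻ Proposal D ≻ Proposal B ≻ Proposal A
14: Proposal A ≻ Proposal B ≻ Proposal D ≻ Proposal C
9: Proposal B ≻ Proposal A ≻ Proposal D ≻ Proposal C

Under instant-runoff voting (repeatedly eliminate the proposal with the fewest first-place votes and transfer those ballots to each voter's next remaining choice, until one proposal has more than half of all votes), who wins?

Proposal B

Round 1: Proposal A 21, Proposal B 19, Proposal C 7, Proposal D 0. Proposal D eliminated.
Round 2: Proposal A 21, Proposal B 19, Proposal C 7. Proposal C eliminated.
Round 3: Proposal A 21, Proposal B 26. Proposal B has a majority (≥24).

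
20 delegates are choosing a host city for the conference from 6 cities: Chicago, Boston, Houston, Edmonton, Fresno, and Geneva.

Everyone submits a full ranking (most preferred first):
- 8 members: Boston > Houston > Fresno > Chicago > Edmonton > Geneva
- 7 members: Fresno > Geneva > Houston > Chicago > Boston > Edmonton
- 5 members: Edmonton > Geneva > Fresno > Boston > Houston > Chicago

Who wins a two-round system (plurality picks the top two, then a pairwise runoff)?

Round 1 first-place votes: Chicago 0, Boston 8, Houston 0, Edmonton 5, Fresno 7, Geneva 0. Boston and Fresno advance.
Runoff: Boston is ranked above Fresno on 8 ballots, Fresno above Boston on 12.

Fresno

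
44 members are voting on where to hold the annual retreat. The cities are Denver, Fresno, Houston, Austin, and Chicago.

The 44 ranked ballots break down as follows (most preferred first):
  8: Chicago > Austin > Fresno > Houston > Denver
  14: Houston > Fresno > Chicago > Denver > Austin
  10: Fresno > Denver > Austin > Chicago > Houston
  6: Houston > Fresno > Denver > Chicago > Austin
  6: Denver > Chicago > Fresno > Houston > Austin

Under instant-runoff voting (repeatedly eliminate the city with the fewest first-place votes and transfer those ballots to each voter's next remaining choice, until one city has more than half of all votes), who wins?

Round 1: Denver 6, Fresno 10, Houston 20, Austin 0, Chicago 8. Austin eliminated.
Round 2: Denver 6, Fresno 10, Houston 20, Chicago 8. Denver eliminated.
Round 3: Fresno 10, Houston 20, Chicago 14. Fresno eliminated.
Round 4: Houston 20, Chicago 24. Chicago has a majority (≥23).

Chicago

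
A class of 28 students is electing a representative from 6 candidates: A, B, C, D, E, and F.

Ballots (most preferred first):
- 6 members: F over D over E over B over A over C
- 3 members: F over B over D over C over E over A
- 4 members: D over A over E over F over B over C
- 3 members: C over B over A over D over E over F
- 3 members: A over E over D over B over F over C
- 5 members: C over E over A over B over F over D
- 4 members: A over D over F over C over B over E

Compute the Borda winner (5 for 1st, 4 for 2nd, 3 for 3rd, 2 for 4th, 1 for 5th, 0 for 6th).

D

A: 6×1 + 3×0 + 4×4 + 3×3 + 3×5 + 5×3 + 4×5 = 81
B: 6×2 + 3×4 + 4×1 + 3×4 + 3×2 + 5×2 + 4×1 = 60
C: 6×0 + 3×2 + 4×0 + 3×5 + 3×0 + 5×5 + 4×2 = 54
D: 6×4 + 3×3 + 4×5 + 3×2 + 3×3 + 5×0 + 4×4 = 84
E: 6×3 + 3×1 + 4×3 + 3×1 + 3×4 + 5×4 + 4×0 = 68
F: 6×5 + 3×5 + 4×2 + 3×0 + 3×1 + 5×1 + 4×3 = 73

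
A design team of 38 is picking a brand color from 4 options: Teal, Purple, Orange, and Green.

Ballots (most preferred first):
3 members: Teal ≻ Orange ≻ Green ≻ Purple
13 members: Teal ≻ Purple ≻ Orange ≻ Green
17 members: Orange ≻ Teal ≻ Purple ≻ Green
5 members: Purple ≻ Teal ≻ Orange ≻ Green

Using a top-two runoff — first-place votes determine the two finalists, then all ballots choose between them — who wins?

Round 1 first-place votes: Teal 16, Purple 5, Orange 17, Green 0. Orange and Teal advance.
Runoff: Orange is ranked above Teal on 17 ballots, Teal above Orange on 21.

Teal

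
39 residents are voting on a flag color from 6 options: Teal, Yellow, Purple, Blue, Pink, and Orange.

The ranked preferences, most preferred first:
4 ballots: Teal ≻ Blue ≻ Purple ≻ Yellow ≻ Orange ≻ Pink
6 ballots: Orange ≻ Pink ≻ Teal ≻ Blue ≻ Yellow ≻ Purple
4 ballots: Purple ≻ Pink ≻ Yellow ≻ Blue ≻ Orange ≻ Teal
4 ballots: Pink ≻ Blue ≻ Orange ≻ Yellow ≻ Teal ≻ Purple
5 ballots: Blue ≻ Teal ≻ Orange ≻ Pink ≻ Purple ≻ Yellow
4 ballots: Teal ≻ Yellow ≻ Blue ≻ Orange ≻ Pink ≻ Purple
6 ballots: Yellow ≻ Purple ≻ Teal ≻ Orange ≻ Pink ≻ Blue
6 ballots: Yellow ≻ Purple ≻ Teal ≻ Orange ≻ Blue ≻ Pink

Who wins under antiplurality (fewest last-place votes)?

Last-place votes: Teal 4, Yellow 5, Purple 14, Blue 6, Pink 10, Orange 0.

Orange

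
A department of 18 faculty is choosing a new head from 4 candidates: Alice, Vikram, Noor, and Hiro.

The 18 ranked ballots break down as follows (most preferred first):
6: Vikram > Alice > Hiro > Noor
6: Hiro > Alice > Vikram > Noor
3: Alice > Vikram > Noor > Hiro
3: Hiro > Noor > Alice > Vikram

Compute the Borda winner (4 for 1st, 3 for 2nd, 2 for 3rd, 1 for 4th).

Alice: 6×3 + 6×3 + 3×4 + 3×2 = 54
Vikram: 6×4 + 6×2 + 3×3 + 3×1 = 48
Noor: 6×1 + 6×1 + 3×2 + 3×3 = 27
Hiro: 6×2 + 6×4 + 3×1 + 3×4 = 51

Alice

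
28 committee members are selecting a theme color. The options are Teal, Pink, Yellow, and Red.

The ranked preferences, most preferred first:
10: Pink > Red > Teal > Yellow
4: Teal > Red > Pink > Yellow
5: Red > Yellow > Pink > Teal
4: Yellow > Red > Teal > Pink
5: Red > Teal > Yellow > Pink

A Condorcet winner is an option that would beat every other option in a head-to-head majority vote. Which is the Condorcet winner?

Red vs Teal: 24–4
Red vs Pink: 18–10
Red vs Yellow: 24–4
Red beats every other option.

Red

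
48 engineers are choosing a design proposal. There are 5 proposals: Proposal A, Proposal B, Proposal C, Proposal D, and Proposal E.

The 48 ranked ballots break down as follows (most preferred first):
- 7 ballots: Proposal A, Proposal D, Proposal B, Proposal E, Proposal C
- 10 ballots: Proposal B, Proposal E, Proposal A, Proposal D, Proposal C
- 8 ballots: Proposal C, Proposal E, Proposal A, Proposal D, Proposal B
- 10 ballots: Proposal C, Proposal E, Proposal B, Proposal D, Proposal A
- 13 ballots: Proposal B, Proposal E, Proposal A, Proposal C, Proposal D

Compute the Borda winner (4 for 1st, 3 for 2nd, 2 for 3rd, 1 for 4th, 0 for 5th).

Proposal A: 7×4 + 10×2 + 8×2 + 10×0 + 13×2 = 90
Proposal B: 7×2 + 10×4 + 8×0 + 10×2 + 13×4 = 126
Proposal C: 7×0 + 10×0 + 8×4 + 10×4 + 13×1 = 85
Proposal D: 7×3 + 10×1 + 8×1 + 10×1 + 13×0 = 49
Proposal E: 7×1 + 10×3 + 8×3 + 10×3 + 13×3 = 130

Proposal E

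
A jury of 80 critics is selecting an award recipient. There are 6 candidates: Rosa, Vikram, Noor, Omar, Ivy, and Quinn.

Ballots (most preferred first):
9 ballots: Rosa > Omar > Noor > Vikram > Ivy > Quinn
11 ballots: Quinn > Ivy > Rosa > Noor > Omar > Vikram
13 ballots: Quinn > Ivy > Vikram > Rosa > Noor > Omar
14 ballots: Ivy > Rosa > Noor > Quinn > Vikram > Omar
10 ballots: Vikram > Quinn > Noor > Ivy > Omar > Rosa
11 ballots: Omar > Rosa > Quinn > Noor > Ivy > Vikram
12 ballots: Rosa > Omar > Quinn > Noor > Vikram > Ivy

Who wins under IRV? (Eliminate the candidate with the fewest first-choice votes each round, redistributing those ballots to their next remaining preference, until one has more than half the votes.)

Rosa

Round 1: Rosa 21, Vikram 10, Noor 0, Omar 11, Ivy 14, Quinn 24. Noor eliminated.
Round 2: Rosa 21, Vikram 10, Omar 11, Ivy 14, Quinn 24. Vikram eliminated.
Round 3: Rosa 21, Omar 11, Ivy 14, Quinn 34. Omar eliminated.
Round 4: Rosa 32, Ivy 14, Quinn 34. Ivy eliminated.
Round 5: Rosa 46, Quinn 34. Rosa has a majority (≥41).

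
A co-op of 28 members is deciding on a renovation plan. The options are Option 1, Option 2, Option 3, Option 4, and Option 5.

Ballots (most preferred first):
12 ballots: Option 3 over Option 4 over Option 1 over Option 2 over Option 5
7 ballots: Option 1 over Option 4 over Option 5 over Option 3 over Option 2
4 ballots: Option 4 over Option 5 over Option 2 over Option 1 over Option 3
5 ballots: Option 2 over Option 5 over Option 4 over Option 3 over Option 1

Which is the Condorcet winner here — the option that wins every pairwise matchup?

Option 4

Option 4 vs Option 1: 21–7
Option 4 vs Option 2: 23–5
Option 4 vs Option 3: 16–12
Option 4 vs Option 5: 23–5
Option 4 beats every other option.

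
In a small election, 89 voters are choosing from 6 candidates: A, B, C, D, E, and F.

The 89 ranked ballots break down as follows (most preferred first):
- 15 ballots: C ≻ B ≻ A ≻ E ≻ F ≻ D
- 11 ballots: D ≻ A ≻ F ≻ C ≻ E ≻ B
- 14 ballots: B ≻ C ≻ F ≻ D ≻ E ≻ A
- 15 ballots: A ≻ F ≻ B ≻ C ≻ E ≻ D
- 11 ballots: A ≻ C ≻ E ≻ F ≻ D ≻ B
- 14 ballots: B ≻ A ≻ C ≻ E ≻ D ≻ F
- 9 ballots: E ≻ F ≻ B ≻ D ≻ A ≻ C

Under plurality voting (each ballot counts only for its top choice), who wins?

First-place votes: A 26, B 28, C 15, D 11, E 9, F 0.

B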